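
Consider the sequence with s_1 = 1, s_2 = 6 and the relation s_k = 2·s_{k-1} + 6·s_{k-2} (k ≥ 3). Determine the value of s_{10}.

164448

Applying the relation repeatedly:
s_3 = 18  s_4 = 72  s_5 = 252  s_6 = 936  s_7 = 3384  s_8 = 12384  s_9 = 45072  s_{10} = 164448.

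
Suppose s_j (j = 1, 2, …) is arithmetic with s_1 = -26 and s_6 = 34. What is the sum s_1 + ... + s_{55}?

Common difference d = (34 - (-26)) / (6 - 1) = 12.
s_j = -26 + (j - 1)·12.
s_{55} = 622; S = 55·(-26 + 622)/2 = 16390.

16390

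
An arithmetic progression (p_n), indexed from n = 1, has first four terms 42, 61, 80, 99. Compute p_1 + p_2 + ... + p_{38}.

Common difference d = 19.
p_n = 42 + (n - 1)·19.
p_{38} = 745; S = 38·(42 + 745)/2 = 14953.

14953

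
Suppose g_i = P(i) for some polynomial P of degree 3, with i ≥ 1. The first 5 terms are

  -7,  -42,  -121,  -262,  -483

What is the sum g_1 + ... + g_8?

1st diffs: -35, -79, -141, -221.
2nd diffs: -44, -62, -80.
3rd diffs: -18, -18 (constant).
So g_i = -3i^3 - 4i^2 - 2i + 2.
Continuing: -802, -1237, -1806.
Summing i = 1..8 (8 terms) gives -4760.

-4760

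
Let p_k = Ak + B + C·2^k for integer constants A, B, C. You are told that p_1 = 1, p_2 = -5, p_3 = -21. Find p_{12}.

-20425

At k = 1, 2, 3: A + B + 2C = 1; 2A + B + 4C = -5; 3A + B + 8C = -21.
Subtracting the first from the second: A + 2C = -6.
Subtracting the second from the third: A + 4C = -16.
Solving: C = -5, A = 4, then B = 7.
So p_k = 4·k + 7 + (-5)·2^k; at k=12 this is -20425.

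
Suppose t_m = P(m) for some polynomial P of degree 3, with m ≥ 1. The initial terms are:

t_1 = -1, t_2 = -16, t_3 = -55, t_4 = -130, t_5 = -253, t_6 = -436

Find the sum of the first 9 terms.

-4077

1st diffs: -15, -39, -75, -123, -183.
2nd diffs: -24, -36, -48, -60.
3rd diffs: -12, -12, -12 (constant).
So t_m = -2m^3 - m + 2.
Continuing: -691, -1030, -1465.
Summing m = 1..9 (9 terms) gives -4077.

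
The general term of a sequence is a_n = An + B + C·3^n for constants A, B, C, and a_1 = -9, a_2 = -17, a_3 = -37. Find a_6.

-745

Write the equations: A + B + 3C = -9; 2A + B + 9C = -17; 3A + B + 27C = -37.
Subtracting the first from the second: A + 6C = -8.
Subtracting the second from the third: A + 18C = -20.
Solving: C = -1, A = -2, then B = -4.
So a_n = -2·n + (-4) + (-1)·3^n; at n=6 this is -745.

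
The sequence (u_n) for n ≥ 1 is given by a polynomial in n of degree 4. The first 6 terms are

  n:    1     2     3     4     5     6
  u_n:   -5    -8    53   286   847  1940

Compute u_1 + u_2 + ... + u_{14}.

227157

1st diffs: -3, 61, 233, 561, 1093.
2nd diffs: 64, 172, 328, 532.
3rd diffs: 108, 156, 204.
4th diffs: 48, 48 (constant).
Newton forward-difference form: u_n = -5 + (-3)·C(n-1,1) + 64·C(n-1,2) + 108·C(n-1,3) + 48·C(n-1,4).
Continuing: …, 3817, 6778, 11171, 17392, …, u_{14} = 70156.
Summing n = 1..14 (14 terms) gives 227157.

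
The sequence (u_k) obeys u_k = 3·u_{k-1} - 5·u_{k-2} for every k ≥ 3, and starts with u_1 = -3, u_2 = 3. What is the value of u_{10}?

Iterate the recurrence:
u_3 = 24  u_4 = 57  u_5 = 51  u_6 = -132  u_7 = -651  u_8 = -1293  u_9 = -624  u_{10} = 4593.

4593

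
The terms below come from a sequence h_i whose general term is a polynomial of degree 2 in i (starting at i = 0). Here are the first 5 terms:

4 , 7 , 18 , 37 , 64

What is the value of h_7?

193

1st diffs: 3, 11, 19, 27.
2nd diffs: 8, 8, 8 (constant).
Newton forward-difference form: h_i = 4 + 3·C(i,1) + 8·C(i,2).
At i = 7: i = 7, so h_7 = 4 + 21 + 168 = 193.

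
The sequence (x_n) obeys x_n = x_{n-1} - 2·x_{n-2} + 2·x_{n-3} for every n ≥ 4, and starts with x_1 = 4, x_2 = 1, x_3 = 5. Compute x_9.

-1

Step forward from the initial values:
x_4 = 11;  x_5 = 3;  x_6 = -9;  x_7 = 7;  x_8 = 31;  x_9 = -1.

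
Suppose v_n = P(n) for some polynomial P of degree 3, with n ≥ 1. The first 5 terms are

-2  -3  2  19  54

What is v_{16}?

3343

1st diffs: -1, 5, 17, 35.
2nd diffs: 6, 12, 18.
3rd diffs: 6, 6 (constant).
Newton forward-difference form: v_n = -2 + (-1)·C(n-1,1) + 6·C(n-1,2) + 6·C(n-1,3).
At n = 16: n-1 = 15, so v_{16} = -2 - 15 + 630 + 2730 = 3343.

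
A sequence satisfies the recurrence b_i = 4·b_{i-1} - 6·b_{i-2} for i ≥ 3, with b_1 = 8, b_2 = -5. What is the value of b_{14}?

b_3 = -68, b_4 = -242, b_5 = -560, …, b_{11} = 76480, b_{12} = 2272, b_{13} = -449792, b_{14} = -1812800.

-1812800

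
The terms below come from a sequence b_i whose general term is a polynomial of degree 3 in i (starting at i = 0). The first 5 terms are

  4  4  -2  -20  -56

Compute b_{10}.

1st diffs: 0, -6, -18, -36.
2nd diffs: -6, -12, -18.
3rd diffs: -6, -6 (constant).
Newton forward-difference form: b_i = 4 + (-6)·C(i,2) + (-6)·C(i,3).
At i = 10: i = 10, so b_{10} = 4 - 270 - 720 = -986.

-986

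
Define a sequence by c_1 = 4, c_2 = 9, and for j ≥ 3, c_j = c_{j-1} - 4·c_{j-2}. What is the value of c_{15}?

Iterate the recurrence:
c_3 = -7;  c_4 = -43;  c_5 = -15;  …;  c_{12} = 4021;  c_{13} = -17903;  c_{14} = -33987;  c_{15} = 37625.

37625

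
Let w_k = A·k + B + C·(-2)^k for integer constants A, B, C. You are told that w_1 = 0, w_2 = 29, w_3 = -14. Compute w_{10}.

Write the equations: A + B - 2C = 0; 2A + B + 4C = 29; 3A + B - 8C = -14.
Subtracting the first from the second: A + 6C = 29.
Subtracting the second from the third: A - 12C = -43.
Solving: C = 4, A = 5, then B = 3.
So w_k = 5·k + 3 + 4·(-2)^k; at k=10 this is 4149.

4149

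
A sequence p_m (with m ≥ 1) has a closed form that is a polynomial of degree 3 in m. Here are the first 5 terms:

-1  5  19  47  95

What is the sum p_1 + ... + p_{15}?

1st diffs: 6, 14, 28, 48.
2nd diffs: 8, 14, 20.
3rd diffs: 6, 6 (constant).
Newton forward-difference form: p_m = -1 + 6·C(m-1,1) + 8·C(m-1,2) + 6·C(m-1,3).
Continuing: …, 169, 275, 419, 607, …, p_{15} = 2995.
Summing m = 1..15 (15 terms) gives 12445.

12445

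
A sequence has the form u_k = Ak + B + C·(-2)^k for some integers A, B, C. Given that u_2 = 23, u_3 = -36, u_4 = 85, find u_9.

-2550

Write the equations: 2A + B + 4C = 23; 3A + B - 8C = -36; 4A + B + 16C = 85.
Subtracting the first from the second: A - 12C = -59.
Subtracting the second from the third: A + 24C = 121.
Solving: C = 5, A = 1, then B = 1.
Therefore u_9 = 9 + 1 + 5·(-512) = -2550.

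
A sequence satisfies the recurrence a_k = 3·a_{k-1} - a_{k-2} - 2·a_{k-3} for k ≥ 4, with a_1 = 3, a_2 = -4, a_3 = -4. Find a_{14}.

Iterate the recurrence:
a_4 = -14;  a_5 = -30;  a_6 = -68;  …;  a_{11} = -2758;  a_{12} = -5636;  a_{13} = -11466;  a_{14} = -23246.

-23246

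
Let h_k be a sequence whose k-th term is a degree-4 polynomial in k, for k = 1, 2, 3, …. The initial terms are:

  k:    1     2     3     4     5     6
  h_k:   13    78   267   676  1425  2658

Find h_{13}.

41977

1st diffs: 65, 189, 409, 749, 1233.
2nd diffs: 124, 220, 340, 484.
3rd diffs: 96, 120, 144.
4th diffs: 24, 24 (constant).
Newton forward-difference form: h_k = 13 + 65·C(k-1,1) + 124·C(k-1,2) + 96·C(k-1,3) + 24·C(k-1,4).
At k = 13: k-1 = 12, so h_{13} = 13 + 780 + 8184 + 21120 + 11880 = 41977.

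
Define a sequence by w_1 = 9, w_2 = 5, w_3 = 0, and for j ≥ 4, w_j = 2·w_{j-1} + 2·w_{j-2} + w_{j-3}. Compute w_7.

Iterate the recurrence:
w_4 = 19; w_5 = 43; w_6 = 124; w_7 = 353.

353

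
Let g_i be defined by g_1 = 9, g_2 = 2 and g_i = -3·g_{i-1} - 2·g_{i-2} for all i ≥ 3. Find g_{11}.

-11244

g_3 = -24; g_4 = 68; g_5 = -156; g_6 = 332; g_7 = -684; g_8 = 1388; g_9 = -2796; g_{10} = 5612; g_{11} = -11244.
(Characteristic roots are -1 and -2.)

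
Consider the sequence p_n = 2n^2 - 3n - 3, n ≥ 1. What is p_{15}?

p_{15} = 2·15^2 - 3·15 - 3 = 402.

402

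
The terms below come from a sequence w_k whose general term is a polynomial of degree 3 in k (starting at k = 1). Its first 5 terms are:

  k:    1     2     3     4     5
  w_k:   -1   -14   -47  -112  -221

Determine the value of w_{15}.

-6371

1st diffs: -13, -33, -65, -109.
2nd diffs: -20, -32, -44.
3rd diffs: -12, -12 (constant).
So w_k = -2k^3 + 2k^2 - 5k + 4.
Evaluating at k = 15 gives w_{15} = -6371.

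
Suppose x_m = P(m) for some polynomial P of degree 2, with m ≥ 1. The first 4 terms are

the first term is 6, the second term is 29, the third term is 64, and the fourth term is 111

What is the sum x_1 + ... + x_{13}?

5304

1st diffs: 23, 35, 47.
2nd diffs: 12, 12 (constant).
So x_m = 6m^2 + 5m - 5.
Continuing: …, 170, 241, 324, 419, …, x_{13} = 1074.
Summing m = 1..13 (13 terms) gives 5304.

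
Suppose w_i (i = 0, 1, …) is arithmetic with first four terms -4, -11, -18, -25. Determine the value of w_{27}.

-193

Common difference d = -7.
w_i = -4 + (i - 0)·(-7).
w_{27} = -4 + 27·(-7) = -193.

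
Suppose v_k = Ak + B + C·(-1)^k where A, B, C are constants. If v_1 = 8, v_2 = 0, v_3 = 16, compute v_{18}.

Write the equations: A + B - C = 8; 2A + B + C = 0; 3A + B - C = 16.
Subtracting the first from the second: A + 2C = -8.
Subtracting the second from the third: A - 2C = 16.
Solving: C = -6, A = 4, then B = -2.
So v_k = 4·k + (-2) + (-6)·(-1)^k; at k=18 this is 64.

64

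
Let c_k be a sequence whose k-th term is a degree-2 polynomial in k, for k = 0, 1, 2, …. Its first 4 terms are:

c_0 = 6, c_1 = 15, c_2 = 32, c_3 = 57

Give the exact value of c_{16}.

1110

1st diffs: 9, 17, 25.
2nd diffs: 8, 8 (constant).
Newton forward-difference form: c_k = 6 + 9·C(k,1) + 8·C(k,2).
At k = 16: k = 16, so c_{16} = 6 + 144 + 960 = 1110.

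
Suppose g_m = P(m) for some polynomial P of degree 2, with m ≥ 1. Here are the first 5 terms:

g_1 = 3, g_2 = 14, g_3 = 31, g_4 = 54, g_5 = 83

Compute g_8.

206

1st diffs: 11, 17, 23, 29.
2nd diffs: 6, 6, 6 (constant).
Newton forward-difference form: g_m = 3 + 11·C(m-1,1) + 6·C(m-1,2).
At m = 8: m-1 = 7, so g_8 = 3 + 77 + 126 = 206.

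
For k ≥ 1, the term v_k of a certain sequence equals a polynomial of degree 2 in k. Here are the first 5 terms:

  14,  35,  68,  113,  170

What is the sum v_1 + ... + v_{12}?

1st diffs: 21, 33, 45, 57.
2nd diffs: 12, 12, 12 (constant).
Newton forward-difference form: v_k = 14 + 21·C(k-1,1) + 12·C(k-1,2).
Continuing: …, 239, 320, 413, 518, …, v_{12} = 905.
Summing k = 1..12 (12 terms) gives 4194.

4194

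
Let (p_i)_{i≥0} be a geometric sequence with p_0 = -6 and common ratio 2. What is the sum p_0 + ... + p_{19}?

p_i = (-6)·2^(i-0).
S = (-6)·(2^20 - 1)/(2 - 1) = (-6)·(1048576 - 1)/(1) = -6291450.

-6291450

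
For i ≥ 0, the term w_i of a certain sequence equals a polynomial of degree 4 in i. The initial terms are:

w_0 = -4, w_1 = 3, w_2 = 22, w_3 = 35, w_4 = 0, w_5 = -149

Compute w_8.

-2300

1st diffs: 7, 19, 13, -35, -149.
2nd diffs: 12, -6, -48, -114.
3rd diffs: -18, -42, -66.
4th diffs: -24, -24 (constant).
Newton forward-difference form: w_i = -4 + 7·C(i,1) + 12·C(i,2) + (-18)·C(i,3) + (-24)·C(i,4).
At i = 8: i = 8, so w_8 = -4 + 56 + 336 - 1008 - 1680 = -2300.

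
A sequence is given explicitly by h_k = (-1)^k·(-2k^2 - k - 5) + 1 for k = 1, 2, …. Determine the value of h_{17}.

(-1)^17 = -1; -2k^2 - k - 5 at k=17 is -600; so h_{17} = 601.

601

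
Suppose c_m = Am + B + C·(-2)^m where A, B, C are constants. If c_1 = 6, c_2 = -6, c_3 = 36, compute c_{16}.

-196518

At m = 1, 2, 3: A + B - 2C = 6; 2A + B + 4C = -6; 3A + B - 8C = 36.
Subtracting the first from the second: A + 6C = -12.
Subtracting the second from the third: A - 12C = 42.
Solving: C = -3, A = 6, then B = -6.
Hence c_{16} = 6·16 + (-6) + (-3)·65536 = -196518.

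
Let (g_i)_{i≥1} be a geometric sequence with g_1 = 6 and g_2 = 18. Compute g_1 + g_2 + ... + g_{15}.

43046718

Common ratio r = 3.
g_i = 6·3^(i-1).
S = 6·(3^15 - 1)/(3 - 1) = 6·(14348907 - 1)/(2) = 43046718.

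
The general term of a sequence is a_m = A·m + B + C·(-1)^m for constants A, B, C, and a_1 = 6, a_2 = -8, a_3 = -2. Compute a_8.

At m = 1, 2, 3: A + B - C = 6; 2A + B + C = -8; 3A + B - C = -2.
Subtracting the first from the second: A + 2C = -14.
Subtracting the second from the third: A - 2C = 6.
Solving: C = -5, A = -4, then B = 5.
So a_m = -4·m + 5 + (-5)·(-1)^m; at m=8 this is -32.

-32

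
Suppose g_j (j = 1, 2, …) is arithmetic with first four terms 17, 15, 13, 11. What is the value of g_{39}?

-59

Common difference d = -2.
g_j = 17 + (j - 1)·(-2).
g_{39} = 17 + 38·(-2) = -59.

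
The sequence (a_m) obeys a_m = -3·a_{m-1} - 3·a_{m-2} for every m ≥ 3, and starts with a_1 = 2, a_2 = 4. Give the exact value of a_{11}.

1944

a_3 = -18  a_4 = 42  a_5 = -72  a_6 = 90  a_7 = -54  a_8 = -108  a_9 = 486  a_{10} = -1134  a_{11} = 1944.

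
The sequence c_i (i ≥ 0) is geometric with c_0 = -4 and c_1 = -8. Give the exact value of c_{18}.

-1048576

Common ratio r = 2.
c_i = (-4)·2^(i-0).
c_{18} = (-4)·2^18 = -1048576.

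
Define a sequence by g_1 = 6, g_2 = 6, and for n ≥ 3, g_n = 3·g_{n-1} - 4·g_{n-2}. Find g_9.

1626

Applying the relation repeatedly:
g_3 = -6, g_4 = -42, g_5 = -102, g_6 = -138, g_7 = -6, g_8 = 534, g_9 = 1626.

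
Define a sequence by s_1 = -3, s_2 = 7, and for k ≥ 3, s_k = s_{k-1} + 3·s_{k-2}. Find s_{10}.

Compute successive terms:
s_3 = -2; s_4 = 19; s_5 = 13; s_6 = 70; s_7 = 109; s_8 = 319; s_9 = 646; s_{10} = 1603.

1603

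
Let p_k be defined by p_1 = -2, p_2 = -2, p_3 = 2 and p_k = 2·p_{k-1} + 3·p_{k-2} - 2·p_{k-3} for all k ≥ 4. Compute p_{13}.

46542

Compute successive terms:
p_4 = 2  p_5 = 14  p_6 = 30  p_7 = 98  p_8 = 258  p_9 = 750  p_{10} = 2078  p_{11} = 5890  p_{12} = 16514  p_{13} = 46542.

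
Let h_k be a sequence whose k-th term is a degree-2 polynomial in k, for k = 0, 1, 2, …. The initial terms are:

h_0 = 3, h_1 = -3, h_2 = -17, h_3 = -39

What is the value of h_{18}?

-1329

1st diffs: -6, -14, -22.
2nd diffs: -8, -8 (constant).
Newton forward-difference form: h_k = 3 + (-6)·C(k,1) + (-8)·C(k,2).
At k = 18: k = 18, so h_{18} = 3 - 108 - 1224 = -1329.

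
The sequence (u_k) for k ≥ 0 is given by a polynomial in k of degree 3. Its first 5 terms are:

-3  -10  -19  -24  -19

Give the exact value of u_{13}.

1st diffs: -7, -9, -5, 5.
2nd diffs: -2, 4, 10.
3rd diffs: 6, 6 (constant).
Newton forward-difference form: u_k = -3 + (-7)·C(k,1) + (-2)·C(k,2) + 6·C(k,3).
At k = 13: k = 13, so u_{13} = -3 - 91 - 156 + 1716 = 1466.

1466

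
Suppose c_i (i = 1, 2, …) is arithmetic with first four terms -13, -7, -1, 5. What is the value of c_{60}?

341

Common difference d = 6.
c_i = -13 + (i - 1)·6.
c_{60} = -13 + 59·6 = 341.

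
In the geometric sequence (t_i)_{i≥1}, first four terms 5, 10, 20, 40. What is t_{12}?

10240

Common ratio r = 2.
t_i = 5·2^(i-1).
t_{12} = 5·2^11 = 10240.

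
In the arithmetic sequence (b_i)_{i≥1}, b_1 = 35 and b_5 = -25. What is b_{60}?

-850

Common difference d = (-25 - 35) / (5 - 1) = -15.
b_i = 35 + (i - 1)·(-15).
b_{60} = 35 + 59·(-15) = -850.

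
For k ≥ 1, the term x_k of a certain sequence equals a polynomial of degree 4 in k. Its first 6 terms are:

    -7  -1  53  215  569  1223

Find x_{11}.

14453

1st diffs: 6, 54, 162, 354, 654.
2nd diffs: 48, 108, 192, 300.
3rd diffs: 60, 84, 108.
4th diffs: 24, 24 (constant).
So x_k = k^4 - k^2 - 6k - 1.
Evaluating at k = 11 gives x_{11} = 14453.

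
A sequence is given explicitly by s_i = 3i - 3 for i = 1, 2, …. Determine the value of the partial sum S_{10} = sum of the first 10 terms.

Over i = 1..10: Σi = 55.
Total = (3)·55 + (-3)·10 = 135.

135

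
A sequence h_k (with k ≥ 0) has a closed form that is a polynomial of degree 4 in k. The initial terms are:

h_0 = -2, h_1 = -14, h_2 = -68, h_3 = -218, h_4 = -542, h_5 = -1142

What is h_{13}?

-36038

1st diffs: -12, -54, -150, -324, -600.
2nd diffs: -42, -96, -174, -276.
3rd diffs: -54, -78, -102.
4th diffs: -24, -24 (constant).
So h_k = -k^4 - 3k^3 - 5k^2 - 3k - 2.
Evaluating at k = 13 gives h_{13} = -36038.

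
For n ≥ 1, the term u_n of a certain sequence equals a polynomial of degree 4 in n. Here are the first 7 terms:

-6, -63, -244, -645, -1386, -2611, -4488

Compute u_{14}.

1st diffs: -57, -181, -401, -741, -1225, -1877.
2nd diffs: -124, -220, -340, -484, -652.
3rd diffs: -96, -120, -144, -168.
4th diffs: -24, -24, -24 (constant).
So u_n = -n^4 - 6n^3 - n^2 + 3n - 1.
Evaluating at n = 14 gives u_{14} = -55035.

-55035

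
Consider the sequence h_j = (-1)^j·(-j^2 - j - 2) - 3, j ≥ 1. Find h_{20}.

-425

(-1)^20 = 1; -j^2 - j - 2 at j=20 is -422; so h_{20} = -425.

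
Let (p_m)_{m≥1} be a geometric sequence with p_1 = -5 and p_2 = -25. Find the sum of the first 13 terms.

-1525878905

Common ratio r = 5.
p_m = (-5)·5^(m-1).
S = (-5)·(5^13 - 1)/(5 - 1) = (-5)·(1220703125 - 1)/(4) = -1525878905.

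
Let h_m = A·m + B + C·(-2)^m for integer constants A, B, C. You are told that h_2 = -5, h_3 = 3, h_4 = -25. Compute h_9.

483

The three given values yield: 2A + B + 4C = -5; 3A + B - 8C = 3; 4A + B + 16C = -25.
Subtracting the first from the second: A - 12C = 8.
Subtracting the second from the third: A + 24C = -28.
Solving: C = -1, A = -4, then B = 7.
Hence h_9 = -4·9 + 7 + (-1)·(-512) = 483.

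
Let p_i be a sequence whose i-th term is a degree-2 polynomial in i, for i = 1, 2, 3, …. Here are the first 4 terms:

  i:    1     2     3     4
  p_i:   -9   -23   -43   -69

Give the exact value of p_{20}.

1st diffs: -14, -20, -26.
2nd diffs: -6, -6 (constant).
Newton forward-difference form: p_i = -9 + (-14)·C(i-1,1) + (-6)·C(i-1,2).
At i = 20: i-1 = 19, so p_{20} = -9 - 266 - 1026 = -1301.

-1301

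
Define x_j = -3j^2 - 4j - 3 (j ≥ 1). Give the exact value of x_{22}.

-1543

x_{22} = -3·22^2 - 4·22 - 3 = -1543.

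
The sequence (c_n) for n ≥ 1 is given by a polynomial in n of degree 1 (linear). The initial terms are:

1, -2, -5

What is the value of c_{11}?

-29

1st diffs: -3, -3 (constant).
So c_n = -3n + 4.
Evaluating at n = 11 gives c_{11} = -29.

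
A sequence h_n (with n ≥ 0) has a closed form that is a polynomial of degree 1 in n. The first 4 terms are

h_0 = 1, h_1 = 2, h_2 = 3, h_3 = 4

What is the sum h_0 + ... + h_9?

1st diffs: 1, 1, 1 (constant).
So h_n = n + 1.
Continuing: …, 5, 6, 7, 8, …, h_9 = 10.
Summing n = 0..9 (10 terms) gives 55.

55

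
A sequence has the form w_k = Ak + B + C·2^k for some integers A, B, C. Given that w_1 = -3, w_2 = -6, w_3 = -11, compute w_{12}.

-4108

The three given values yield: A + B + 2C = -3; 2A + B + 4C = -6; 3A + B + 8C = -11.
Subtracting the first from the second: A + 2C = -3.
Subtracting the second from the third: A + 4C = -5.
Solving: C = -1, A = -1, then B = 0.
So w_k = -1·k + 0 + (-1)·2^k; at k=12 this is -4108.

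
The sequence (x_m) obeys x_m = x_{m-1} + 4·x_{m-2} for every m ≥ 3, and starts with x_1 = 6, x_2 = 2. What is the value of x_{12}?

85474

Applying the relation repeatedly:
x_3 = 26  x_4 = 34  x_5 = 138  x_6 = 274  x_7 = 826  x_8 = 1922  x_9 = 5226  x_{10} = 12914  x_{11} = 33818  x_{12} = 85474.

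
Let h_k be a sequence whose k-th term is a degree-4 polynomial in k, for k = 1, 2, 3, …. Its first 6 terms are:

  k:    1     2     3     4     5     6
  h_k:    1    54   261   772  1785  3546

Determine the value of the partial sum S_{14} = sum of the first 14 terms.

1st diffs: 53, 207, 511, 1013, 1761.
2nd diffs: 154, 304, 502, 748.
3rd diffs: 150, 198, 246.
4th diffs: 48, 48 (constant).
Newton forward-difference form: h_k = 1 + 53·C(k-1,1) + 154·C(k-1,2) + 150·C(k-1,3) + 48·C(k-1,4).
Continuing: …, 6349, 10536, 16497, 24670, …, h_{14} = 89922.
Summing k = 1..14 (14 terms) gives 307139.

307139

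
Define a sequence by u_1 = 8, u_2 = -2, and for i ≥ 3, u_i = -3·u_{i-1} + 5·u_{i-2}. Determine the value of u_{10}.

-857732

u_3 = 46  u_4 = -148  u_5 = 674  u_6 = -2762  u_7 = 11656  u_8 = -48778  u_9 = 204614  u_{10} = -857732.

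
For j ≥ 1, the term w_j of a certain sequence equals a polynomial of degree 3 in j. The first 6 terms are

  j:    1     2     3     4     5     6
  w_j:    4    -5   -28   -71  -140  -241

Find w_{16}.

-4331

1st diffs: -9, -23, -43, -69, -101.
2nd diffs: -14, -20, -26, -32.
3rd diffs: -6, -6, -6 (constant).
So w_j = -j^3 - j^2 + j + 5.
Evaluating at j = 16 gives w_{16} = -4331.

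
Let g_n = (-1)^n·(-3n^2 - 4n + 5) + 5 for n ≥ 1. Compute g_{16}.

-822

(-1)^16 = 1; -3n^2 - 4n + 5 at n=16 is -827; so g_{16} = -822.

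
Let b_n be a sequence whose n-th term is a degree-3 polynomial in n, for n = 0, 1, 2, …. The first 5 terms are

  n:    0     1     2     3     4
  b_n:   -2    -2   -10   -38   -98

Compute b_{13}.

1st diffs: 0, -8, -28, -60.
2nd diffs: -8, -20, -32.
3rd diffs: -12, -12 (constant).
Newton forward-difference form: b_n = -2 + (-8)·C(n,2) + (-12)·C(n,3).
At n = 13: n = 13, so b_{13} = -2 - 624 - 3432 = -4058.

-4058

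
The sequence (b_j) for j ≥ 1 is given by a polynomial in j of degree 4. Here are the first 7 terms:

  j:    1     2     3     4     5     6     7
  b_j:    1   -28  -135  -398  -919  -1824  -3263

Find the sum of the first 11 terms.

-51282

1st diffs: -29, -107, -263, -521, -905, -1439.
2nd diffs: -78, -156, -258, -384, -534.
3rd diffs: -78, -102, -126, -150.
4th diffs: -24, -24, -24 (constant).
So b_j = -j^4 - 3j^3 + 4j^2 - 5j + 6.
Continuing: -5410, -8463, -12644, -18199.
Summing j = 1..11 (11 terms) gives -51282.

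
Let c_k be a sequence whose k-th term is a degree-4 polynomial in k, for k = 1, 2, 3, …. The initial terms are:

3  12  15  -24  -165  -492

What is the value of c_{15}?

1st diffs: 9, 3, -39, -141, -327.
2nd diffs: -6, -42, -102, -186.
3rd diffs: -36, -60, -84.
4th diffs: -24, -24 (constant).
Newton forward-difference form: c_k = 3 + 9·C(k-1,1) + (-6)·C(k-1,2) + (-36)·C(k-1,3) + (-24)·C(k-1,4).
At k = 15: k-1 = 14, so c_{15} = 3 + 126 - 546 - 13104 - 24024 = -37545.

-37545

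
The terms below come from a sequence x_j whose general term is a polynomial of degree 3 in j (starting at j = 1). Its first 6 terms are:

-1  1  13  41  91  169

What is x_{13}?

2003

1st diffs: 2, 12, 28, 50, 78.
2nd diffs: 10, 16, 22, 28.
3rd diffs: 6, 6, 6 (constant).
So x_j = j^3 - j^2 - 2j + 1.
Evaluating at j = 13 gives x_{13} = 2003.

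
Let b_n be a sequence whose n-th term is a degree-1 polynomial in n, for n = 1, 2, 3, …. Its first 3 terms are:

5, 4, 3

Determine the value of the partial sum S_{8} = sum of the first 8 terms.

1st diffs: -1, -1 (constant).
So b_n = -n + 6.
Continuing: …, 2, 1, 0, -1, …, b_8 = -2.
Summing n = 1..8 (8 terms) gives 12.

12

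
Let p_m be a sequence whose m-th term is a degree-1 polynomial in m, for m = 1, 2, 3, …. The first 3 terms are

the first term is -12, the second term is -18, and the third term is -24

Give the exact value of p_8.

-54

1st diffs: -6, -6 (constant).
So p_m = -6m - 6.
Evaluating at m = 8 gives p_8 = -54.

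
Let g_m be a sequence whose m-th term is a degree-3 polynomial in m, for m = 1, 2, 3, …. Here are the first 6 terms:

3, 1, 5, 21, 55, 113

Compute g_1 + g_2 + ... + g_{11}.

2893

1st diffs: -2, 4, 16, 34, 58.
2nd diffs: 6, 12, 18, 24.
3rd diffs: 6, 6, 6 (constant).
So g_m = m^3 - 3m^2 + 5.
Continuing: …, 201, 325, 491, 705, …, g_{11} = 973.
Summing m = 1..11 (11 terms) gives 2893.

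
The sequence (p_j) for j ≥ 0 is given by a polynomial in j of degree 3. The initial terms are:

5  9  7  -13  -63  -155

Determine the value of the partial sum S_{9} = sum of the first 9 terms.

1st diffs: 4, -2, -20, -50, -92.
2nd diffs: -6, -18, -30, -42.
3rd diffs: -12, -12, -12 (constant).
So p_j = -2j^3 + 3j^2 + 3j + 5.
Continuing: -301, -513, -803.
Summing j = 0..8 (9 terms) gives -1827.

-1827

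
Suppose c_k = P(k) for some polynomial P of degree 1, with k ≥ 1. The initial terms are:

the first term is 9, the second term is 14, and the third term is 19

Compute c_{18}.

1st diffs: 5, 5 (constant).
So c_k = 5k + 4.
Evaluating at k = 18 gives c_{18} = 94.

94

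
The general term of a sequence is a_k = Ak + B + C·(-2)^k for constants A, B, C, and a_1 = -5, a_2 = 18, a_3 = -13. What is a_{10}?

3118

The three given values yield: A + B - 2C = -5; 2A + B + 4C = 18; 3A + B - 8C = -13.
Subtracting the first from the second: A + 6C = 23.
Subtracting the second from the third: A - 12C = -31.
Solving: C = 3, A = 5, then B = -4.
Hence a_{10} = 5·10 + (-4) + 3·1024 = 3118.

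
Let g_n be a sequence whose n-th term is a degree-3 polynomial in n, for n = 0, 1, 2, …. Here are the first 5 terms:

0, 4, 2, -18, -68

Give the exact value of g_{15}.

-6030

1st diffs: 4, -2, -20, -50.
2nd diffs: -6, -18, -30.
3rd diffs: -12, -12 (constant).
So g_n = -2n^3 + 3n^2 + 3n.
Evaluating at n = 15 gives g_{15} = -6030.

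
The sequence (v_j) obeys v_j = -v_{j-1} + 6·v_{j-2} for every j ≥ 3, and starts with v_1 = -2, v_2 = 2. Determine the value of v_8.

2522

Applying the relation repeatedly:
v_3 = -14, v_4 = 26, v_5 = -110, v_6 = 266, v_7 = -926, v_8 = 2522.
(Characteristic roots are 2 and -3.)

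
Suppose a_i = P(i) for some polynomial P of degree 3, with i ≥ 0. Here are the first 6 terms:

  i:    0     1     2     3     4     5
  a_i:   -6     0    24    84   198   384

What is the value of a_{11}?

4020

1st diffs: 6, 24, 60, 114, 186.
2nd diffs: 18, 36, 54, 72.
3rd diffs: 18, 18, 18 (constant).
Newton forward-difference form: a_i = -6 + 6·C(i,1) + 18·C(i,2) + 18·C(i,3).
At i = 11: i = 11, so a_{11} = -6 + 66 + 990 + 2970 = 4020.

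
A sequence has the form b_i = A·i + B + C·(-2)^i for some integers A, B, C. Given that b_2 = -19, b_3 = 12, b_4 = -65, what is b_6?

Write the equations: 2A + B + 4C = -19; 3A + B - 8C = 12; 4A + B + 16C = -65.
Subtracting the first from the second: A - 12C = 31.
Subtracting the second from the third: A + 24C = -77.
Solving: C = -3, A = -5, then B = 3.
Therefore b_6 = -30 + 3 + (-3)·64 = -219.

-219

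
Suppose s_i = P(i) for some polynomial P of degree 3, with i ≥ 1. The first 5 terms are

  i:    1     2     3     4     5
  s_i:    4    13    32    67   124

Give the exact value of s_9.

692

1st diffs: 9, 19, 35, 57.
2nd diffs: 10, 16, 22.
3rd diffs: 6, 6 (constant).
Newton forward-difference form: s_i = 4 + 9·C(i-1,1) + 10·C(i-1,2) + 6·C(i-1,3).
At i = 9: i-1 = 8, so s_9 = 4 + 72 + 280 + 336 = 692.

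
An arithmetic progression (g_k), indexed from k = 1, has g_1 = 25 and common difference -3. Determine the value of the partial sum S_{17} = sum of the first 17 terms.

g_k = 25 + (k - 1)·(-3).
g_{17} = -23; S = 17·(25 + (-23))/2 = 17.

17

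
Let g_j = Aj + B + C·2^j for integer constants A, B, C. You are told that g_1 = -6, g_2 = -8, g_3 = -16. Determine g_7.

-360

Plug in j = 1, 2, 3: A + B + 2C = -6; 2A + B + 4C = -8; 3A + B + 8C = -16.
Subtracting the first from the second: A + 2C = -2.
Subtracting the second from the third: A + 4C = -8.
Solving: C = -3, A = 4, then B = -4.
Hence g_7 = 4·7 + (-4) + (-3)·128 = -360.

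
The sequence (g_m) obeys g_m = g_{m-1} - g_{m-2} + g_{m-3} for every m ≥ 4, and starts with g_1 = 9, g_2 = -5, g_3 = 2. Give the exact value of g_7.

2

Compute successive terms:
g_4 = 16  g_5 = 9  g_6 = -5  g_7 = 2.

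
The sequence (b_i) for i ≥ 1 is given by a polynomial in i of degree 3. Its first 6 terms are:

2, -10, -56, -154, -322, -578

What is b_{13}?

-6346

1st diffs: -12, -46, -98, -168, -256.
2nd diffs: -34, -52, -70, -88.
3rd diffs: -18, -18, -18 (constant).
Newton forward-difference form: b_i = 2 + (-12)·C(i-1,1) + (-34)·C(i-1,2) + (-18)·C(i-1,3).
At i = 13: i-1 = 12, so b_{13} = 2 - 144 - 2244 - 3960 = -6346.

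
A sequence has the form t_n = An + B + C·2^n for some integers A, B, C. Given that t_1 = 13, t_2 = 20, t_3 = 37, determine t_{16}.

327638

Plug in n = 1, 2, 3: A + B + 2C = 13; 2A + B + 4C = 20; 3A + B + 8C = 37.
Subtracting the first from the second: A + 2C = 7.
Subtracting the second from the third: A + 4C = 17.
Solving: C = 5, A = -3, then B = 6.
Hence t_{16} = -3·16 + 6 + 5·65536 = 327638.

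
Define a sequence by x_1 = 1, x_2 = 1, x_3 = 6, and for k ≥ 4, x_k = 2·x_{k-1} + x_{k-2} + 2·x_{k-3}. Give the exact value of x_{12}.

Compute successive terms:
x_4 = 15, x_5 = 38, x_6 = 103, x_7 = 274, x_8 = 727, x_9 = 1934, x_{10} = 5143, x_{11} = 13674, x_{12} = 36359.

36359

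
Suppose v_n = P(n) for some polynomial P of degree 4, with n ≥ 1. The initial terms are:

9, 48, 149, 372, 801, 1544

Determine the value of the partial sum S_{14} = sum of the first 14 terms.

1st diffs: 39, 101, 223, 429, 743.
2nd diffs: 62, 122, 206, 314.
3rd diffs: 60, 84, 108.
4th diffs: 24, 24 (constant).
Newton forward-difference form: v_n = 9 + 39·C(n-1,1) + 62·C(n-1,2) + 60·C(n-1,3) + 24·C(n-1,4).
Continuing: …, 2733, 4524, 7097, 10656, …, v_{14} = 39672.
Summing n = 1..14 (14 terms) gives 134351.

134351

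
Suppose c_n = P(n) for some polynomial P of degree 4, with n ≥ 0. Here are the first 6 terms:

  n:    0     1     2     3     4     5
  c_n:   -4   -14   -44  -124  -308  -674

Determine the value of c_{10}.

1st diffs: -10, -30, -80, -184, -366.
2nd diffs: -20, -50, -104, -182.
3rd diffs: -30, -54, -78.
4th diffs: -24, -24 (constant).
So c_n = -n^4 + n^3 - 6n^2 - 4n - 4.
Evaluating at n = 10 gives c_{10} = -9644.

-9644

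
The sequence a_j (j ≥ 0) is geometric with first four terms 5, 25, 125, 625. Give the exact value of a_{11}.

244140625

Common ratio r = 5.
a_j = 5·5^(j-0).
a_{11} = 5·5^11 = 244140625.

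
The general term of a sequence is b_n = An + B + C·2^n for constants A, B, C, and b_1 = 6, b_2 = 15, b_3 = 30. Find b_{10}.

Write the equations: A + B + 2C = 6; 2A + B + 4C = 15; 3A + B + 8C = 30.
Subtracting the first from the second: A + 2C = 9.
Subtracting the second from the third: A + 4C = 15.
Solving: C = 3, A = 3, then B = -3.
Hence b_{10} = 3·10 + (-3) + 3·1024 = 3099.

3099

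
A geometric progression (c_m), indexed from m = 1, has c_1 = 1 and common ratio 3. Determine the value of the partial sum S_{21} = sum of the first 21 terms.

5230176601

c_m = 1·3^(m-1).
S = 1·(3^21 - 1)/(3 - 1) = 1·(10460353203 - 1)/(2) = 5230176601.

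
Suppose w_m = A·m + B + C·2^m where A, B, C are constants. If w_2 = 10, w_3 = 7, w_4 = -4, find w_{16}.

The three given values yield: 2A + B + 4C = 10; 3A + B + 8C = 7; 4A + B + 16C = -4.
Subtracting the first from the second: A + 4C = -3.
Subtracting the second from the third: A + 8C = -11.
Solving: C = -2, A = 5, then B = 8.
Hence w_{16} = 5·16 + 8 + (-2)·65536 = -130984.

-130984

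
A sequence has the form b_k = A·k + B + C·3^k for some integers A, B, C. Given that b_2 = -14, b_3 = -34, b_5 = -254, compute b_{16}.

The three given values yield: 2A + B + 9C = -14; 3A + B + 27C = -34; 5A + B + 243C = -254.
Subtracting the first from the second: A + 18C = -20.
Subtracting the second from the third: 2A + 216C = -220.
Solving: C = -1, A = -2, then B = -1.
So b_k = -2·k + (-1) + (-1)·3^k; at k=16 this is -43046754.

-43046754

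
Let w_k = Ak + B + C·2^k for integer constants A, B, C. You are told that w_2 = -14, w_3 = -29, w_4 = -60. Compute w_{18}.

The three given values yield: 2A + B + 4C = -14; 3A + B + 8C = -29; 4A + B + 16C = -60.
Subtracting the first from the second: A + 4C = -15.
Subtracting the second from the third: A + 8C = -31.
Solving: C = -4, A = 1, then B = 0.
So w_k = 1·k + 0 + (-4)·2^k; at k=18 this is -1048558.

-1048558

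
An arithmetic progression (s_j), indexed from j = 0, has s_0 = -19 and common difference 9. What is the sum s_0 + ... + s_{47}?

9240

s_j = -19 + (j - 0)·9.
s_{47} = 404; S = 48·(-19 + 404)/2 = 9240.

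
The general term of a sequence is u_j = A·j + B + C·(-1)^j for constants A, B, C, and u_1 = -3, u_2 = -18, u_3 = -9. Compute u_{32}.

-108

At j = 1, 2, 3: A + B - C = -3; 2A + B + C = -18; 3A + B - C = -9.
Subtracting the first from the second: A + 2C = -15.
Subtracting the second from the third: A - 2C = 9.
Solving: C = -6, A = -3, then B = -6.
So u_j = -3·j + (-6) + (-6)·(-1)^j; at j=32 this is -108.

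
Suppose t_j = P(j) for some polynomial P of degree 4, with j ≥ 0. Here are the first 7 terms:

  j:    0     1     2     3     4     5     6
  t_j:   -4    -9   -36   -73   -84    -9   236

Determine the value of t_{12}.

13004

1st diffs: -5, -27, -37, -11, 75, 245.
2nd diffs: -22, -10, 26, 86, 170.
3rd diffs: 12, 36, 60, 84.
4th diffs: 24, 24, 24 (constant).
Newton forward-difference form: t_j = -4 + (-5)·C(j,1) + (-22)·C(j,2) + 12·C(j,3) + 24·C(j,4).
At j = 12: j = 12, so t_{12} = -4 - 60 - 1452 + 2640 + 11880 = 13004.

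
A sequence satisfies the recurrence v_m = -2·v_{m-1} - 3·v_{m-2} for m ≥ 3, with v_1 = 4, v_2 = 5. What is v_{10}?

Compute successive terms:
v_3 = -22  v_4 = 29  v_5 = 8  v_6 = -103  v_7 = 182  v_8 = -55  v_9 = -436  v_{10} = 1037.

1037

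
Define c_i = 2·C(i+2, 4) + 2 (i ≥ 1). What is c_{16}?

C(18, 4) = 3060, so c_{16} = 6122.

6122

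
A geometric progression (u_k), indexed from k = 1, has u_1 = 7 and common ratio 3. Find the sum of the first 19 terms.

u_k = 7·3^(k-1).
S = 7·(3^19 - 1)/(3 - 1) = 7·(1162261467 - 1)/(2) = 4067915131.

4067915131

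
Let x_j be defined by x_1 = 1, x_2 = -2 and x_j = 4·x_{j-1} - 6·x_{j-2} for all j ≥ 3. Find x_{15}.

-765824

Applying the relation repeatedly:
x_3 = -14; x_4 = -44; x_5 = -92; …; x_{12} = -8384; x_{13} = -96704; x_{14} = -336512; x_{15} = -765824.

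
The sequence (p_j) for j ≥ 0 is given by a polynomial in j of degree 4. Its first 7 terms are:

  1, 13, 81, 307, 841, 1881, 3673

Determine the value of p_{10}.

24961

1st diffs: 12, 68, 226, 534, 1040, 1792.
2nd diffs: 56, 158, 308, 506, 752.
3rd diffs: 102, 150, 198, 246.
4th diffs: 48, 48, 48 (constant).
Newton forward-difference form: p_j = 1 + 12·C(j,1) + 56·C(j,2) + 102·C(j,3) + 48·C(j,4).
At j = 10: j = 10, so p_{10} = 1 + 120 + 2520 + 12240 + 10080 = 24961.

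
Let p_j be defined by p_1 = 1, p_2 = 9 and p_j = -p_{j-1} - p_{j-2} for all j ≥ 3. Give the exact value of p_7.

Step forward from the initial values:
p_3 = -10;  p_4 = 1;  p_5 = 9;  p_6 = -10;  p_7 = 1.

1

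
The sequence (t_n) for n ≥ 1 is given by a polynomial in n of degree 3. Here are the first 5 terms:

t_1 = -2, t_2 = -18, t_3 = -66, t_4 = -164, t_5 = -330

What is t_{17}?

1st diffs: -16, -48, -98, -166.
2nd diffs: -32, -50, -68.
3rd diffs: -18, -18 (constant).
Newton forward-difference form: t_n = -2 + (-16)·C(n-1,1) + (-32)·C(n-1,2) + (-18)·C(n-1,3).
At n = 17: n-1 = 16, so t_{17} = -2 - 256 - 3840 - 10080 = -14178.

-14178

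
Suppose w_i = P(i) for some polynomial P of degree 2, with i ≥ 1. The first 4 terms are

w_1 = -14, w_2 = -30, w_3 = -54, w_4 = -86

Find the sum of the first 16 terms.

1st diffs: -16, -24, -32.
2nd diffs: -8, -8 (constant).
Newton forward-difference form: w_i = -14 + (-16)·C(i-1,1) + (-8)·C(i-1,2).
Continuing: …, -126, -174, -230, -294, …, w_{16} = -1094.
Summing i = 1..16 (16 terms) gives -6624.

-6624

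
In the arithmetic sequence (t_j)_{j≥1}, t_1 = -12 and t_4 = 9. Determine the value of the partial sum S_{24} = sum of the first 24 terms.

1644

Common difference d = (9 - (-12)) / (4 - 1) = 7.
t_j = -12 + (j - 1)·7.
t_{24} = 149; S = 24·(-12 + 149)/2 = 1644.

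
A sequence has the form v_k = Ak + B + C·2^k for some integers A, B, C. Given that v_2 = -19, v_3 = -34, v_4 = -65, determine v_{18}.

Write the equations: 2A + B + 4C = -19; 3A + B + 8C = -34; 4A + B + 16C = -65.
Subtracting the first from the second: A + 4C = -15.
Subtracting the second from the third: A + 8C = -31.
Solving: C = -4, A = 1, then B = -5.
Hence v_{18} = 1·18 + (-5) + (-4)·262144 = -1048563.

-1048563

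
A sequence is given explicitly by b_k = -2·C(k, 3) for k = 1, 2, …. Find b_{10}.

-240

C(10, 3) = 120, so b_{10} = -240.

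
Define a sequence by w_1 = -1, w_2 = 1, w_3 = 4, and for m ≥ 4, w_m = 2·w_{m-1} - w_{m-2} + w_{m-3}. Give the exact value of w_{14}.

1481

Iterate the recurrence:
w_4 = 6, w_5 = 9, w_6 = 16, …, w_{11} = 274, w_{12} = 481, w_{13} = 844, w_{14} = 1481.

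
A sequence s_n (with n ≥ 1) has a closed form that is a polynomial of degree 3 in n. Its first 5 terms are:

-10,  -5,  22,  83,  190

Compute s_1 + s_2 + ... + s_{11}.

7755

1st diffs: 5, 27, 61, 107.
2nd diffs: 22, 34, 46.
3rd diffs: 12, 12 (constant).
Newton forward-difference form: s_n = -10 + 5·C(n-1,1) + 22·C(n-1,2) + 12·C(n-1,3).
Continuing: …, 355, 590, 907, 1318, …, s_{11} = 2470.
Summing n = 1..11 (11 terms) gives 7755.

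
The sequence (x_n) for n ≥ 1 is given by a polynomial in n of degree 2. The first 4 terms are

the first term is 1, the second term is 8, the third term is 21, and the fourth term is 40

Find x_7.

1st diffs: 7, 13, 19.
2nd diffs: 6, 6 (constant).
Newton forward-difference form: x_n = 1 + 7·C(n-1,1) + 6·C(n-1,2).
At n = 7: n-1 = 6, so x_7 = 1 + 42 + 90 = 133.

133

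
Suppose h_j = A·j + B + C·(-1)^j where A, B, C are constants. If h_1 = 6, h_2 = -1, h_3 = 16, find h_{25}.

At j = 1, 2, 3: A + B - C = 6; 2A + B + C = -1; 3A + B - C = 16.
Subtracting the first from the second: A + 2C = -7.
Subtracting the second from the third: A - 2C = 17.
Solving: C = -6, A = 5, then B = -5.
Hence h_{25} = 5·25 + (-5) + (-6)·(-1) = 126.

126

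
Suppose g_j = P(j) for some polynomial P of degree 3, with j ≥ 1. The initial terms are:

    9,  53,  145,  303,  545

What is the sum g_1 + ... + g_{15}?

1st diffs: 44, 92, 158, 242.
2nd diffs: 48, 66, 84.
3rd diffs: 18, 18 (constant).
Newton forward-difference form: g_j = 9 + 44·C(j-1,1) + 48·C(j-1,2) + 18·C(j-1,3).
Continuing: …, 889, 1353, 1955, 2713, …, g_{15} = 11545.
Summing j = 1..15 (15 terms) gives 51165.

51165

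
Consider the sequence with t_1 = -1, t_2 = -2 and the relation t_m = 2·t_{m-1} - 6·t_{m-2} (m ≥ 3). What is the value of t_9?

Step forward from the initial values:
t_3 = 2;  t_4 = 16;  t_5 = 20;  t_6 = -56;  t_7 = -232;  t_8 = -128;  t_9 = 1136.

1136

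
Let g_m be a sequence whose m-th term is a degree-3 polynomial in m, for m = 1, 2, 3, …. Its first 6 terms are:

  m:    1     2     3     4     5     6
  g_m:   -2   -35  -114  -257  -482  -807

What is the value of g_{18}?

-19059

1st diffs: -33, -79, -143, -225, -325.
2nd diffs: -46, -64, -82, -100.
3rd diffs: -18, -18, -18 (constant).
So g_m = -3m^3 - 5m^2 + 3m + 3.
Evaluating at m = 18 gives g_{18} = -19059.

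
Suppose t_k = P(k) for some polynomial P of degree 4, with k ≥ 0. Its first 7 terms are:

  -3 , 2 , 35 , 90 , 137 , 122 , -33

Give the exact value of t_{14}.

-23593

1st diffs: 5, 33, 55, 47, -15, -155.
2nd diffs: 28, 22, -8, -62, -140.
3rd diffs: -6, -30, -54, -78.
4th diffs: -24, -24, -24 (constant).
So t_k = -k^4 + 5k^3 + 6k^2 - 5k - 3.
Evaluating at k = 14 gives t_{14} = -23593.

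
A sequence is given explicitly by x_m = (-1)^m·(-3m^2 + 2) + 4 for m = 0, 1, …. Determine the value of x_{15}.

677

(-1)^15 = -1; -3m^2 + 2 at m=15 is -673; so x_{15} = 677.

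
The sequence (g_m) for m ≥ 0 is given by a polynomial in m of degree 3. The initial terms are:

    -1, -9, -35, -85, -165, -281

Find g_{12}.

-2605

1st diffs: -8, -26, -50, -80, -116.
2nd diffs: -18, -24, -30, -36.
3rd diffs: -6, -6, -6 (constant).
So g_m = -m^3 - 6m^2 - m - 1.
Evaluating at m = 12 gives g_{12} = -2605.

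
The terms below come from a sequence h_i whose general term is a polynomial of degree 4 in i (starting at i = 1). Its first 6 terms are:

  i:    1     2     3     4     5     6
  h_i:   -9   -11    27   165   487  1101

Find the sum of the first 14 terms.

1st diffs: -2, 38, 138, 322, 614.
2nd diffs: 40, 100, 184, 292.
3rd diffs: 60, 84, 108.
4th diffs: 24, 24 (constant).
So h_i = i^4 - 5i^2 - 2i - 3.
Continuing: …, 2139, 3757, 6135, 9477, …, h_{14} = 37405.
Summing i = 1..14 (14 terms) gives 122360.

122360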